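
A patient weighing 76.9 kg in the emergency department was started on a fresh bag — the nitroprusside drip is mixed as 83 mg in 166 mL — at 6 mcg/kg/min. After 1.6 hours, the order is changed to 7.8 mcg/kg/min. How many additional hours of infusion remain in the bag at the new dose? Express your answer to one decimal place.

Initial rate:
Dose = 6 mcg/kg/min × 76.9 kg = 461.4 mcg/min
461.4 mcg/min × 60 min/hr = 27684 mcg/hr
Concentration = 83 mg ÷ 166 mL = 0.5 mg/mL = 500 mcg/mL
Rate = 27684 mcg/hr ÷ 500 mcg/mL = 55.368 mL/hr
Volume infused so far = 55.368 mL/hr × 1.6 hr = 88.5888 mL
Volume remaining = 166 − 88.5888 = 77.4112 mL
New rate:
Dose = 7.8 mcg/kg/min × 76.9 kg = 599.82 mcg/min
599.82 mcg/min × 60 min/hr = 35989.2 mcg/hr
Rate = 35989.2 mcg/hr ÷ 500 mcg/mL = 71.9784 mL/hr
Time remaining = 77.4112 mL ÷ 71.9784 mL/hr = 1.075478 hr

1.1 hours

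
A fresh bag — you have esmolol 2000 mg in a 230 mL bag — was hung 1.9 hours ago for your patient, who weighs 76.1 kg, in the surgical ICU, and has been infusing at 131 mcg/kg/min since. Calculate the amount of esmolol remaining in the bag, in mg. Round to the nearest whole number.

Dose = 131 mcg/kg/min × 76.1 kg = 9969.1 mcg/min
9969.1 mcg/min × 60 min/hr = 598146 mcg/hr
Concentration = 2000 mg ÷ 230 mL = 8.695652 mg/mL = 8695.652 mcg/mL
Rate = 598146 mcg/hr ÷ 8695.652 mcg/mL = 68.78679 mL/hr
Volume infused = 68.78679 mL/hr × 1.9 hr = 130.6949 mL
Volume remaining = 230 − 130.6949 = 99.3051 mL
Drug remaining = 99.3051 mL × 8695.652 mcg/mL = 863522.6 mcg = 863.5226 mg

864 mg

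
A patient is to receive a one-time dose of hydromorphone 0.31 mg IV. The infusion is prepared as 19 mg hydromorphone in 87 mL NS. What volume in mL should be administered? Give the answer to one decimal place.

Concentration = 19 mg ÷ 87 mL = 0.2183908 mg/mL
Volume = 0.31 mg ÷ 0.2183908 mg/mL = 1.419474 mL

1.4 mL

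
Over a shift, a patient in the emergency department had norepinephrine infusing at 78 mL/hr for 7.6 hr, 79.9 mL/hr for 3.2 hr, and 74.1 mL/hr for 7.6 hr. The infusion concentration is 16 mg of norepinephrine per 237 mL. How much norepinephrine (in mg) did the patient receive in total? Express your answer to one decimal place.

Concentration = 16 mg ÷ 237 mL = 0.06751055 mg/mL
Stage 1: 78 mL/hr × 7.6 hr = 592.8 mL → 592.8 mL × 0.06751055 mg/mL = 40.02025 mg
Stage 2: 79.9 mL/hr × 3.2 hr = 255.68 mL → 255.68 mL × 0.06751055 mg/mL = 17.2611 mg
Stage 3: 74.1 mL/hr × 7.6 hr = 563.16 mL → 563.16 mL × 0.06751055 mg/mL = 38.01924 mg
Total = 40.02025 + 17.2611 + 38.01924 = 95.30059 mg

95.3 mg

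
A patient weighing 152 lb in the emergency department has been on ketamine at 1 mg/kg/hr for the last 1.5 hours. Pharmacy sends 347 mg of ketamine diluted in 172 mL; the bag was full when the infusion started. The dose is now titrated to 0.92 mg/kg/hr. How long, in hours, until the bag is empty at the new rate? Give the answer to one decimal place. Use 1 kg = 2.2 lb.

Initial rate:
Weight = 152 lb ÷ 2.2 lb/kg = 69.09091 kg
Dose = 1 mg/kg/hr × 69.09091 kg = 69.09091 mg/hr
Concentration = 347 mg ÷ 172 mL = 2.017442 mg/mL
Rate = 69.09091 mg/hr ÷ 2.017442 mg/mL = 34.24679 mL/hr
Volume infused so far = 34.24679 mL/hr × 1.5 hr = 51.37019 mL
Volume remaining = 172 − 51.37019 = 120.6298 mL
New rate:
Dose = 0.92 mg/kg/hr × 69.09091 kg = 63.56364 mg/hr
Rate = 63.56364 mg/hr ÷ 2.017442 mg/mL = 31.50705 mL/hr
Time remaining = 120.6298 mL ÷ 31.50705 mL/hr = 3.828661 hr

3.8 hours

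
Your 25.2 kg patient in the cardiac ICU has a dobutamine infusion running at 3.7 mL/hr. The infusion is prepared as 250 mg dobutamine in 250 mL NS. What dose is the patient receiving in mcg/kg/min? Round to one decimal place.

Concentration = 250 mg ÷ 250 mL = 1 mg/mL = 1000 mcg/mL
Drug rate = 3.7 mL/hr × 1000 mcg/mL = 3700 mcg/hr
3700 mcg/hr ÷ 60 min/hr = 61.66667 mcg/min
61.66667 mcg/min ÷ 25.2 kg = 2.44709 mcg/kg/min

2.4 mcg/kg/min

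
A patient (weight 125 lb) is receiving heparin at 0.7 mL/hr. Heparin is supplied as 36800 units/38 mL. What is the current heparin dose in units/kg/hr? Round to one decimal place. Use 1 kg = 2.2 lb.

Weight = 125 lb ÷ 2.2 lb/kg = 56.81818 kg
Concentration = 36800 units ÷ 38 mL = 968.4211 units/mL
Drug rate = 0.7 mL/hr × 968.4211 units/mL = 677.8947 units/hr
677.8947 units/hr ÷ 56.81818 kg = 11.93095 units/kg/hr

11.9 units/kg/hr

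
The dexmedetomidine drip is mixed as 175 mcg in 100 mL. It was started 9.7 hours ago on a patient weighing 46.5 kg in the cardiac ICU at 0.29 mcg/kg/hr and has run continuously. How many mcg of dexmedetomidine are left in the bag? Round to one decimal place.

44.2 mcg

Dose = 0.29 mcg/kg/hr × 46.5 kg = 13.485 mcg/hr
Concentration = 175 mcg ÷ 100 mL = 1.75 mcg/mL
Rate = 13.485 mcg/hr ÷ 1.75 mcg/mL = 7.705714 mL/hr
Volume infused = 7.705714 mL/hr × 9.7 hr = 74.74543 mL
Volume remaining = 100 − 74.74543 = 25.25457 mL
Drug remaining = 25.25457 mL × 1.75 mcg/mL = 44.1955 mcg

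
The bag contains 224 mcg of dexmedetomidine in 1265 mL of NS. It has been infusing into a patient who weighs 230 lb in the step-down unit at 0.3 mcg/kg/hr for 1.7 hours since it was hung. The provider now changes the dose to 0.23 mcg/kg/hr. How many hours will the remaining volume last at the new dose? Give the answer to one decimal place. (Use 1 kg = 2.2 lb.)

7.1 hours

Initial rate:
Weight = 230 lb ÷ 2.2 lb/kg = 104.5455 kg
Dose = 0.3 mcg/kg/hr × 104.5455 kg = 31.36364 mcg/hr
Concentration = 224 mcg ÷ 1265 mL = 0.1770751 mcg/mL
Rate = 31.36364 mcg/hr ÷ 0.1770751 mcg/mL = 177.1205 mL/hr
Volume infused so far = 177.1205 mL/hr × 1.7 hr = 301.1049 mL
Volume remaining = 1265 − 301.1049 = 963.8951 mL
New rate:
Dose = 0.23 mcg/kg/hr × 104.5455 kg = 24.04545 mcg/hr
Rate = 24.04545 mcg/hr ÷ 0.1770751 mcg/mL = 135.7924 mL/hr
Time remaining = 963.8951 mL ÷ 135.7924 mL/hr = 7.098299 hr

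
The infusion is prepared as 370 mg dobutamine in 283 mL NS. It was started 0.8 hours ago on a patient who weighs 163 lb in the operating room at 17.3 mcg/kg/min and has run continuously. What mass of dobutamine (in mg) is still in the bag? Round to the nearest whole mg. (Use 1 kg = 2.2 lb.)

Weight = 163 lb ÷ 2.2 lb/kg = 74.09091 kg
Dose = 17.3 mcg/kg/min × 74.09091 kg = 1281.773 mcg/min
1281.773 mcg/min × 60 min/hr = 76906.36 mcg/hr
Concentration = 370 mg ÷ 283 mL = 1.30742 mg/mL = 1307.42 mcg/mL
Rate = 76906.36 mcg/hr ÷ 1307.42 mcg/mL = 58.82298 mL/hr
Volume infused = 58.82298 mL/hr × 0.8 hr = 47.05838 mL
Volume remaining = 283 − 47.05838 = 235.9416 mL
Drug remaining = 235.9416 mL × 1307.42 mcg/mL = 308474.9 mcg = 308.4749 mg

308 mg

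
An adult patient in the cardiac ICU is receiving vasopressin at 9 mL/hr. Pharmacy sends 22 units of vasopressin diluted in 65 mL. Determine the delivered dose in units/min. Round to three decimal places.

Concentration = 22 units ÷ 65 mL = 0.3384615 units/mL
Drug rate = 9 mL/hr × 0.3384615 units/mL = 3.046154 units/hr
3.046154 units/hr ÷ 60 min/hr = 0.05076923 units/min

0.051 units/min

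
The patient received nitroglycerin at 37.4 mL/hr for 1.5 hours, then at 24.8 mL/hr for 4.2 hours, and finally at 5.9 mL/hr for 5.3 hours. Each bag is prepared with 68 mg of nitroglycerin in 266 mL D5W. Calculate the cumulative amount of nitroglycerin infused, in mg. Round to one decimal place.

49.0 mg

Concentration = 68 mg ÷ 266 mL = 0.2556391 mg/mL
Stage 1: 37.4 mL/hr × 1.5 hr = 56.1 mL → 56.1 mL × 0.2556391 mg/mL = 14.34135 mg
Stage 2: 24.8 mL/hr × 4.2 hr = 104.16 mL → 104.16 mL × 0.2556391 mg/mL = 26.62737 mg
Stage 3: 5.9 mL/hr × 5.3 hr = 31.27 mL → 31.27 mL × 0.2556391 mg/mL = 7.993835 mg
Total = 14.34135 + 26.62737 + 7.993835 = 48.96256 mg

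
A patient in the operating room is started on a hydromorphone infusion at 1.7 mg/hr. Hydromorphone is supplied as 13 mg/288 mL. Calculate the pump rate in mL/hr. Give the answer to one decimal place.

37.7 mL/hr

Concentration = 13 mg ÷ 288 mL = 0.04513889 mg/mL
Rate = 1.7 mg/hr ÷ 0.04513889 mg/mL = 37.66154 mL/hr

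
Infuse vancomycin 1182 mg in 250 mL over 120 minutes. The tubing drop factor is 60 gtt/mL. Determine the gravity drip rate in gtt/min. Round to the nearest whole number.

125 gtt/min

250 mL ÷ (120 min) = 2.083333 mL/min
2.083333 mL/min × 60 gtt/mL = 125 gtt/min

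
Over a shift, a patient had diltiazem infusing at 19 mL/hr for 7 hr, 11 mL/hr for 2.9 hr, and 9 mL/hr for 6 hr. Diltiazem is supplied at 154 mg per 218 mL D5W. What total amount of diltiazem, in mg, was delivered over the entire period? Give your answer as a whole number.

Concentration = 154 mg ÷ 218 mL = 0.706422 mg/mL
Stage 1: 19 mL/hr × 7 hr = 133 mL → 133 mL × 0.706422 mg/mL = 93.95413 mg
Stage 2: 11 mL/hr × 2.9 hr = 31.9 mL → 31.9 mL × 0.706422 mg/mL = 22.53486 mg
Stage 3: 9 mL/hr × 6 hr = 54 mL → 54 mL × 0.706422 mg/mL = 38.14679 mg
Total = 93.95413 + 22.53486 + 38.14679 = 154.6358 mg

155 mg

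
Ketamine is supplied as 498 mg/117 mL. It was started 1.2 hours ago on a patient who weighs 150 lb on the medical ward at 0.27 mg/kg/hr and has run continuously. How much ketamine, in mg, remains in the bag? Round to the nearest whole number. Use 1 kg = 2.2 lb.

Weight = 150 lb ÷ 2.2 lb/kg = 68.18182 kg
Dose = 0.27 mg/kg/hr × 68.18182 kg = 18.40909 mg/hr
Concentration = 498 mg ÷ 117 mL = 4.25641 mg/mL
Rate = 18.40909 mg/hr ÷ 4.25641 mg/mL = 4.325027 mL/hr
Volume infused = 4.325027 mL/hr × 1.2 hr = 5.190033 mL
Volume remaining = 117 − 5.190033 = 111.81 mL
Drug remaining = 111.81 mL × 4.25641 mg/mL = 475.9091 mg

476 mg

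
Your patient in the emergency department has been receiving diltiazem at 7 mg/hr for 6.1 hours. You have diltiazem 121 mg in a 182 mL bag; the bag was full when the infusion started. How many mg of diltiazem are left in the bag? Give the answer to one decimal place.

78.3 mg

Concentration = 121 mg ÷ 182 mL = 0.6648352 mg/mL
Rate = 7 mg/hr ÷ 0.6648352 mg/mL = 10.52893 mL/hr
Volume infused = 10.52893 mL/hr × 6.1 hr = 64.22645 mL
Volume remaining = 182 − 64.22645 = 117.7736 mL
Drug remaining = 117.7736 mL × 0.6648352 mg/mL = 78.3 mg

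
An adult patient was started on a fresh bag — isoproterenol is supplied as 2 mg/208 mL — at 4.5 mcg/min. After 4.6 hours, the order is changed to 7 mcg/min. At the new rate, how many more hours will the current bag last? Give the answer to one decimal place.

1.8 hours

Initial rate:
4.5 mcg/min × 60 min/hr = 270 mcg/hr
Concentration = 2 mg ÷ 208 mL = 0.009615385 mg/mL = 9.615385 mcg/mL
Rate = 270 mcg/hr ÷ 9.615385 mcg/mL = 28.08 mL/hr
Volume infused so far = 28.08 mL/hr × 4.6 hr = 129.168 mL
Volume remaining = 208 − 129.168 = 78.832 mL
New rate:
7 mcg/min × 60 min/hr = 420 mcg/hr
Rate = 420 mcg/hr ÷ 9.615385 mcg/mL = 43.68 mL/hr
Time remaining = 78.832 mL ÷ 43.68 mL/hr = 1.804762 hr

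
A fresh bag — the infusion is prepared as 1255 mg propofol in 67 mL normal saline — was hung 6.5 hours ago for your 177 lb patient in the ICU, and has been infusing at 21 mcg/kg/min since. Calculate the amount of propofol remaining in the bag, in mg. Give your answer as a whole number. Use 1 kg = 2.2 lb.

Weight = 177 lb ÷ 2.2 lb/kg = 80.45455 kg
Dose = 21 mcg/kg/min × 80.45455 kg = 1689.545 mcg/min
1689.545 mcg/min × 60 min/hr = 101372.7 mcg/hr
Concentration = 1255 mg ÷ 67 mL = 18.73134 mg/mL = 18731.34 mcg/mL
Rate = 101372.7 mcg/hr ÷ 18731.34 mcg/mL = 5.41193 mL/hr
Volume infused = 5.41193 mL/hr × 6.5 hr = 35.17755 mL
Volume remaining = 67 − 35.17755 = 31.82245 mL
Drug remaining = 31.82245 mL × 18731.34 mcg/mL = 596077.3 mcg = 596.0773 mg

596 mg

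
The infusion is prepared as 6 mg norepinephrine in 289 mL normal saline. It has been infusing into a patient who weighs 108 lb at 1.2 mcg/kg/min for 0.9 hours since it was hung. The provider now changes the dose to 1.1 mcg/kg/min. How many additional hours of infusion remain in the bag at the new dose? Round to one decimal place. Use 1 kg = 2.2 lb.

0.9 hours

Initial rate:
Weight = 108 lb ÷ 2.2 lb/kg = 49.09091 kg
Dose = 1.2 mcg/kg/min × 49.09091 kg = 58.90909 mcg/min
58.90909 mcg/min × 60 min/hr = 3534.545 mcg/hr
Concentration = 6 mg ÷ 289 mL = 0.02076125 mg/mL = 20.76125 mcg/mL
Rate = 3534.545 mcg/hr ÷ 20.76125 mcg/mL = 170.2473 mL/hr
Volume infused so far = 170.2473 mL/hr × 0.9 hr = 153.2225 mL
Volume remaining = 289 − 153.2225 = 135.7775 mL
New rate:
Dose = 1.1 mcg/kg/min × 49.09091 kg = 54 mcg/min
54 mcg/min × 60 min/hr = 3240 mcg/hr
Rate = 3240 mcg/hr ÷ 20.76125 mcg/mL = 156.06 mL/hr
Time remaining = 135.7775 mL ÷ 156.06 mL/hr = 0.8700337 hr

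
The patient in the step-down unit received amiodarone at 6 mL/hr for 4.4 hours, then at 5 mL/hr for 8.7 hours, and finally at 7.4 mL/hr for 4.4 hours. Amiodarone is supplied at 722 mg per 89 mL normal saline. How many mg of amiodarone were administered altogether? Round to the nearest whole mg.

Concentration = 722 mg ÷ 89 mL = 8.11236 mg/mL
Stage 1: 6 mL/hr × 4.4 hr = 26.4 mL → 26.4 mL × 8.11236 mg/mL = 214.1663 mg
Stage 2: 5 mL/hr × 8.7 hr = 43.5 mL → 43.5 mL × 8.11236 mg/mL = 352.8876 mg
Stage 3: 7.4 mL/hr × 4.4 hr = 32.56 mL → 32.56 mL × 8.11236 mg/mL = 264.1384 mg
Total = 214.1663 + 352.8876 + 264.1384 = 831.1924 mg

831 mg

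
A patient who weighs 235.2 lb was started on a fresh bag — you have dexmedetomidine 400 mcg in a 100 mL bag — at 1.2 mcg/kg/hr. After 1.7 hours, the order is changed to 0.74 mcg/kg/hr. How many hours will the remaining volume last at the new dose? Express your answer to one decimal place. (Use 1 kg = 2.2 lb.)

Initial rate:
Weight = 235.2 lb ÷ 2.2 lb/kg = 106.9091 kg
Dose = 1.2 mcg/kg/hr × 106.9091 kg = 128.2909 mcg/hr
Concentration = 400 mcg ÷ 100 mL = 4 mcg/mL
Rate = 128.2909 mcg/hr ÷ 4 mcg/mL = 32.07273 mL/hr
Volume infused so far = 32.07273 mL/hr × 1.7 hr = 54.52364 mL
Volume remaining = 100 − 54.52364 = 45.47636 mL
New rate:
Dose = 0.74 mcg/kg/hr × 106.9091 kg = 79.11273 mcg/hr
Rate = 79.11273 mcg/hr ÷ 4 mcg/mL = 19.77818 mL/hr
Time remaining = 45.47636 mL ÷ 19.77818 mL/hr = 2.29932 hr

2.3 hours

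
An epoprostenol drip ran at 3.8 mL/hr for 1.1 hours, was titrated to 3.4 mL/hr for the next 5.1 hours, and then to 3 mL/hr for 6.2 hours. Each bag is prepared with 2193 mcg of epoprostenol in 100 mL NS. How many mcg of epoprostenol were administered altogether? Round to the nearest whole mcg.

880 mcg

Concentration = 2193 mcg ÷ 100 mL = 21.93 mcg/mL
Stage 1: 3.8 mL/hr × 1.1 hr = 4.18 mL → 4.18 mL × 21.93 mcg/mL = 91.6674 mcg
Stage 2: 3.4 mL/hr × 5.1 hr = 17.34 mL → 17.34 mL × 21.93 mcg/mL = 380.2662 mcg
Stage 3: 3 mL/hr × 6.2 hr = 18.6 mL → 18.6 mL × 21.93 mcg/mL = 407.898 mcg
Total = 91.6674 + 380.2662 + 407.898 = 879.8316 mcg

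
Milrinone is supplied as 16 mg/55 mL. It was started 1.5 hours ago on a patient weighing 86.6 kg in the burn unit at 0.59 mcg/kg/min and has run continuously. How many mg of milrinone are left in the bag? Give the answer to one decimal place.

11.4 mg

Dose = 0.59 mcg/kg/min × 86.6 kg = 51.094 mcg/min
51.094 mcg/min × 60 min/hr = 3065.64 mcg/hr
Concentration = 16 mg ÷ 55 mL = 0.2909091 mg/mL = 290.9091 mcg/mL
Rate = 3065.64 mcg/hr ÷ 290.9091 mcg/mL = 10.53814 mL/hr
Volume infused = 10.53814 mL/hr × 1.5 hr = 15.80721 mL
Volume remaining = 55 − 15.80721 = 39.19279 mL
Drug remaining = 39.19279 mL × 290.9091 mcg/mL = 11401.54 mcg = 11.40154 mg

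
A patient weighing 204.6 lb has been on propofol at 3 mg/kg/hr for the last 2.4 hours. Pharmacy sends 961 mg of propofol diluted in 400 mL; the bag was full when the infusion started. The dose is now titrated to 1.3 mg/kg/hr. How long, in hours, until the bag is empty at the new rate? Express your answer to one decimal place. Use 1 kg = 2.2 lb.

2.4 hours

Initial rate:
Weight = 204.6 lb ÷ 2.2 lb/kg = 93 kg
Dose = 3 mg/kg/hr × 93 kg = 279 mg/hr
Concentration = 961 mg ÷ 400 mL = 2.4025 mg/mL
Rate = 279 mg/hr ÷ 2.4025 mg/mL = 116.129 mL/hr
Volume infused so far = 116.129 mL/hr × 2.4 hr = 278.7097 mL
Volume remaining = 400 − 278.7097 = 121.2903 mL
New rate:
Dose = 1.3 mg/kg/hr × 93 kg = 120.9 mg/hr
Rate = 120.9 mg/hr ÷ 2.4025 mg/mL = 50.32258 mL/hr
Time remaining = 121.2903 mL ÷ 50.32258 mL/hr = 2.410256 hr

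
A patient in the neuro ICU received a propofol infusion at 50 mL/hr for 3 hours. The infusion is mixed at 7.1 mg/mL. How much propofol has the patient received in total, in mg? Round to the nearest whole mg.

Drug rate = 50 mL/hr × 7.1 mg/mL = 355 mg/hr
Total = 355 mg/hr × 3 hr = 1065 mg

1065 mg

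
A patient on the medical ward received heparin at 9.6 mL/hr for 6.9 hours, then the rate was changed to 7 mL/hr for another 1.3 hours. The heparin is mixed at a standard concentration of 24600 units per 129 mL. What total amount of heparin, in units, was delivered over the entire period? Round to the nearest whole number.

Concentration = 24600 units ÷ 129 mL = 190.6977 units/mL
Stage 1: 9.6 mL/hr × 6.9 hr = 66.24 mL → 66.24 mL × 190.6977 units/mL = 12631.81 units
Stage 2: 7 mL/hr × 1.3 hr = 9.1 mL → 9.1 mL × 190.6977 units/mL = 1735.349 units
Total = 12631.81 + 1735.349 = 14367.16 units

14367 units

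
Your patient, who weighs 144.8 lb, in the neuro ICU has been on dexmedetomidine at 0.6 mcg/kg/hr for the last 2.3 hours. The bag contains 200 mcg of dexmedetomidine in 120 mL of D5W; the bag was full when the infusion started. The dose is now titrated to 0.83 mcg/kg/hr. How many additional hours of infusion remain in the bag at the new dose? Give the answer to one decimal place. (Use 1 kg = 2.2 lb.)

Initial rate:
Weight = 144.8 lb ÷ 2.2 lb/kg = 65.81818 kg
Dose = 0.6 mcg/kg/hr × 65.81818 kg = 39.49091 mcg/hr
Concentration = 200 mcg ÷ 120 mL = 1.666667 mcg/mL
Rate = 39.49091 mcg/hr ÷ 1.666667 mcg/mL = 23.69455 mL/hr
Volume infused so far = 23.69455 mL/hr × 2.3 hr = 54.49745 mL
Volume remaining = 120 − 54.49745 = 65.50255 mL
New rate:
Dose = 0.83 mcg/kg/hr × 65.81818 kg = 54.62909 mcg/hr
Rate = 54.62909 mcg/hr ÷ 1.666667 mcg/mL = 32.77745 mL/hr
Time remaining = 65.50255 mL ÷ 32.77745 mL/hr = 1.998402 hr

2.0 hours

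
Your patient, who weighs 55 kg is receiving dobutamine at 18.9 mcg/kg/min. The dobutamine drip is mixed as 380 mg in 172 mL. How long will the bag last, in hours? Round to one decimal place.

6.1 hours

Dose = 18.9 mcg/kg/min × 55 kg = 1039.5 mcg/min
1039.5 mcg/min × 60 min/hr = 62370 mcg/hr
Concentration = 380 mg ÷ 172 mL = 2.209302 mg/mL = 2209.302 mcg/mL
Rate = 62370 mcg/hr ÷ 2209.302 mcg/mL = 28.23063 mL/hr
Duration = 172 mL ÷ 28.23063 mL/hr = 6.092673 hr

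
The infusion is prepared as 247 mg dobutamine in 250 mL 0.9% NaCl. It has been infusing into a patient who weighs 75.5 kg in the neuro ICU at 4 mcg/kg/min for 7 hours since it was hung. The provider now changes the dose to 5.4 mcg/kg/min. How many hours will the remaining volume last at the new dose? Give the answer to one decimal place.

4.9 hours

Initial rate:
Dose = 4 mcg/kg/min × 75.5 kg = 302 mcg/min
302 mcg/min × 60 min/hr = 18120 mcg/hr
Concentration = 247 mg ÷ 250 mL = 0.988 mg/mL = 988 mcg/mL
Rate = 18120 mcg/hr ÷ 988 mcg/mL = 18.34008 mL/hr
Volume infused so far = 18.34008 mL/hr × 7 hr = 128.3806 mL
Volume remaining = 250 − 128.3806 = 121.6194 mL
New rate:
Dose = 5.4 mcg/kg/min × 75.5 kg = 407.7 mcg/min
407.7 mcg/min × 60 min/hr = 24462 mcg/hr
Rate = 24462 mcg/hr ÷ 988 mcg/mL = 24.75911 mL/hr
Time remaining = 121.6194 mL ÷ 24.75911 mL/hr = 4.912109 hr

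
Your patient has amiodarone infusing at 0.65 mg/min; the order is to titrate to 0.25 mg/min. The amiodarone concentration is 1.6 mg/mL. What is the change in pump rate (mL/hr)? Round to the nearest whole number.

15 mL/hr

At the current dose:
0.65 mg/min × 60 min/hr = 39 mg/hr
Rate = 39 mg/hr ÷ 1.6 mg/mL = 24.375 mL/hr
At the new dose:
0.25 mg/min × 60 min/hr = 15 mg/hr
Rate = 15 mg/hr ÷ 1.6 mg/mL = 9.375 mL/hr
Change = 9.375 − 24.375 = -15 mL/hr → 15 mL/hr decrease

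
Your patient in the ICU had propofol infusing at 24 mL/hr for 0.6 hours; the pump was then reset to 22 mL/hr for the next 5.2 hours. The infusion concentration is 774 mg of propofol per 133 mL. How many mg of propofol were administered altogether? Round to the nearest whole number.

750 mg

Concentration = 774 mg ÷ 133 mL = 5.819549 mg/mL
Stage 1: 24 mL/hr × 0.6 hr = 14.4 mL → 14.4 mL × 5.819549 mg/mL = 83.8015 mg
Stage 2: 22 mL/hr × 5.2 hr = 114.4 mL → 114.4 mL × 5.819549 mg/mL = 665.7564 mg
Total = 83.8015 + 665.7564 = 749.5579 mg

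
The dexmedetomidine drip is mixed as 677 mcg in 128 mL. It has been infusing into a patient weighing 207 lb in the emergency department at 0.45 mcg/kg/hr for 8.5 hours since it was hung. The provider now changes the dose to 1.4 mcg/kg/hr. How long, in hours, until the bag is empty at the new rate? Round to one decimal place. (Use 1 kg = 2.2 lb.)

2.4 hours

Initial rate:
Weight = 207 lb ÷ 2.2 lb/kg = 94.09091 kg
Dose = 0.45 mcg/kg/hr × 94.09091 kg = 42.34091 mcg/hr
Concentration = 677 mcg ÷ 128 mL = 5.289062 mcg/mL
Rate = 42.34091 mcg/hr ÷ 5.289062 mcg/mL = 8.005371 mL/hr
Volume infused so far = 8.005371 mL/hr × 8.5 hr = 68.04566 mL
Volume remaining = 128 − 68.04566 = 59.95434 mL
New rate:
Dose = 1.4 mcg/kg/hr × 94.09091 kg = 131.7273 mcg/hr
Rate = 131.7273 mcg/hr ÷ 5.289062 mcg/mL = 24.9056 mL/hr
Time remaining = 59.95434 mL ÷ 24.9056 mL/hr = 2.407264 hr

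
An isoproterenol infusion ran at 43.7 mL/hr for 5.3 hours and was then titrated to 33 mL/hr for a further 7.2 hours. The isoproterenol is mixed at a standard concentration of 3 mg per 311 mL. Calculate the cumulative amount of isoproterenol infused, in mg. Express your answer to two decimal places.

4.53 mg

Concentration = 3 mg ÷ 311 mL = 0.009646302 mg/mL
Stage 1: 43.7 mL/hr × 5.3 hr = 231.61 mL → 231.61 mL × 0.009646302 mg/mL = 2.23418 mg
Stage 2: 33 mL/hr × 7.2 hr = 237.6 mL → 237.6 mL × 0.009646302 mg/mL = 2.291961 mg
Total = 2.23418 + 2.291961 = 4.526141 mg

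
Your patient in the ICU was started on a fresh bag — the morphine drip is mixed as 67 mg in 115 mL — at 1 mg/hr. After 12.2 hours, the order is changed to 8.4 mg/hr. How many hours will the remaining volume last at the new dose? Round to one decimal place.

Initial rate:
Concentration = 67 mg ÷ 115 mL = 0.5826087 mg/mL
Rate = 1 mg/hr ÷ 0.5826087 mg/mL = 1.716418 mL/hr
Volume infused so far = 1.716418 mL/hr × 12.2 hr = 20.9403 mL
Volume remaining = 115 − 20.9403 = 94.0597 mL
New rate:
Rate = 8.4 mg/hr ÷ 0.5826087 mg/mL = 14.41791 mL/hr
Time remaining = 94.0597 mL ÷ 14.41791 mL/hr = 6.52381 hr

6.5 hours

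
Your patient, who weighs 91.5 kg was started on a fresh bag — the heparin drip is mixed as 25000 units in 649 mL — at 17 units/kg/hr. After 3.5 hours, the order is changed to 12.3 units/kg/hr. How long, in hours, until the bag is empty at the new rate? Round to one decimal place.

17.4 hours

Initial rate:
Dose = 17 units/kg/hr × 91.5 kg = 1555.5 units/hr
Concentration = 25000 units ÷ 649 mL = 38.5208 units/mL
Rate = 1555.5 units/hr ÷ 38.5208 units/mL = 40.38078 mL/hr
Volume infused so far = 40.38078 mL/hr × 3.5 hr = 141.3327 mL
Volume remaining = 649 − 141.3327 = 507.6673 mL
New rate:
Dose = 12.3 units/kg/hr × 91.5 kg = 1125.45 units/hr
Rate = 1125.45 units/hr ÷ 38.5208 units/mL = 29.21668 mL/hr
Time remaining = 507.6673 mL ÷ 29.21668 mL/hr = 17.37594 hr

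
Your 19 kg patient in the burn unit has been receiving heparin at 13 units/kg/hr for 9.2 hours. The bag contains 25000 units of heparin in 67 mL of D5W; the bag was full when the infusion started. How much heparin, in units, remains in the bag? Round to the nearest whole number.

Dose = 13 units/kg/hr × 19 kg = 247 units/hr
Concentration = 25000 units ÷ 67 mL = 373.1343 units/mL
Rate = 247 units/hr ÷ 373.1343 units/mL = 0.66196 mL/hr
Volume infused = 0.66196 mL/hr × 9.2 hr = 6.090032 mL
Volume remaining = 67 − 6.090032 = 60.90997 mL
Drug remaining = 60.90997 mL × 373.1343 units/mL = 22727.6 units

22728 units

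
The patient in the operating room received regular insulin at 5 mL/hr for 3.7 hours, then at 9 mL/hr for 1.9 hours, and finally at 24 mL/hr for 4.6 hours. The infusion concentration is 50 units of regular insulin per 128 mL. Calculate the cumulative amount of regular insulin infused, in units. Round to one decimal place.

Concentration = 50 units ÷ 128 mL = 0.390625 units/mL
Stage 1: 5 mL/hr × 3.7 hr = 18.5 mL → 18.5 mL × 0.390625 units/mL = 7.226562 units
Stage 2: 9 mL/hr × 1.9 hr = 17.1 mL → 17.1 mL × 0.390625 units/mL = 6.679687 units
Stage 3: 24 mL/hr × 4.6 hr = 110.4 mL → 110.4 mL × 0.390625 units/mL = 43.125 units
Total = 7.226562 + 6.679687 + 43.125 = 57.03125 units

57.0 units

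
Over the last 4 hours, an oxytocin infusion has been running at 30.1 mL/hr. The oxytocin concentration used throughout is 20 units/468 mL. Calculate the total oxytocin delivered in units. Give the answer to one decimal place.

5.1 units

Concentration = 20 units ÷ 468 mL = 0.04273504 units/mL = 42.73504 milliunits/mL
Drug rate = 30.1 mL/hr × 42.73504 milliunits/mL = 1286.325 milliunits/hr
Total = 1286.325 milliunits/hr × 4 hr = 5145.299 milliunits = 5.145299 units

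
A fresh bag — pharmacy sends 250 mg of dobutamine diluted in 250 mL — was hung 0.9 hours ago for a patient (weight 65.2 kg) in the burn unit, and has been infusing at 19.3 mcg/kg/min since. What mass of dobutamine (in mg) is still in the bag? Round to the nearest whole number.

Dose = 19.3 mcg/kg/min × 65.2 kg = 1258.36 mcg/min
1258.36 mcg/min × 60 min/hr = 75501.6 mcg/hr
Concentration = 250 mg ÷ 250 mL = 1 mg/mL = 1000 mcg/mL
Rate = 75501.6 mcg/hr ÷ 1000 mcg/mL = 75.5016 mL/hr
Volume infused = 75.5016 mL/hr × 0.9 hr = 67.95144 mL
Volume remaining = 250 − 67.95144 = 182.0486 mL
Drug remaining = 182.0486 mL × 1000 mcg/mL = 182048.6 mcg = 182.0486 mg

182 mg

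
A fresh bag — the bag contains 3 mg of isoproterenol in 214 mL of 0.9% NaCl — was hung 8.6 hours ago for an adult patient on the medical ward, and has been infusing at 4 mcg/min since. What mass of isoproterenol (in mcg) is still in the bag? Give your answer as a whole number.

936 mcg

4 mcg/min × 60 min/hr = 240 mcg/hr
Concentration = 3 mg ÷ 214 mL = 0.01401869 mg/mL = 14.01869 mcg/mL
Rate = 240 mcg/hr ÷ 14.01869 mcg/mL = 17.12 mL/hr
Volume infused = 17.12 mL/hr × 8.6 hr = 147.232 mL
Volume remaining = 214 − 147.232 = 66.768 mL
Drug remaining = 66.768 mL × 14.01869 mcg/mL = 936 mcg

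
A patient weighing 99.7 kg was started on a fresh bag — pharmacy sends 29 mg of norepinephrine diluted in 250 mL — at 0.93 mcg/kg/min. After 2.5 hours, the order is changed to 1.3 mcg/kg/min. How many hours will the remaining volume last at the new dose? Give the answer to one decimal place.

1.9 hours

Initial rate:
Dose = 0.93 mcg/kg/min × 99.7 kg = 92.721 mcg/min
92.721 mcg/min × 60 min/hr = 5563.26 mcg/hr
Concentration = 29 mg ÷ 250 mL = 0.116 mg/mL = 116 mcg/mL
Rate = 5563.26 mcg/hr ÷ 116 mcg/mL = 47.95914 mL/hr
Volume infused so far = 47.95914 mL/hr × 2.5 hr = 119.8978 mL
Volume remaining = 250 − 119.8978 = 130.1022 mL
New rate:
Dose = 1.3 mcg/kg/min × 99.7 kg = 129.61 mcg/min
129.61 mcg/min × 60 min/hr = 7776.6 mcg/hr
Rate = 7776.6 mcg/hr ÷ 116 mcg/mL = 67.03966 mL/hr
Time remaining = 130.1022 mL ÷ 67.03966 mL/hr = 1.940675 hr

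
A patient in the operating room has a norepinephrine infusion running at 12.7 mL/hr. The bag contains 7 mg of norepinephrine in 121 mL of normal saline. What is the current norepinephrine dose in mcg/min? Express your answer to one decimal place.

Concentration = 7 mg ÷ 121 mL = 0.05785124 mg/mL = 57.85124 mcg/mL
Drug rate = 12.7 mL/hr × 57.85124 mcg/mL = 734.7107 mcg/hr
734.7107 mcg/hr ÷ 60 min/hr = 12.24518 mcg/min

12.2 mcg/min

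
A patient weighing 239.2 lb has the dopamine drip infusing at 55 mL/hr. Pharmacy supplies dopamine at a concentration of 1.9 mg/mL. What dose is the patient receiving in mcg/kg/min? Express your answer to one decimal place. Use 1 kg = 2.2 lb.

Weight = 239.2 lb ÷ 2.2 lb/kg = 108.7273 kg
Concentration = 1.9 mg/mL = 1900 mcg/mL
Drug rate = 55 mL/hr × 1900 mcg/mL = 104500 mcg/hr
104500 mcg/hr ÷ 60 min/hr = 1741.667 mcg/min
1741.667 mcg/min ÷ 108.7273 kg = 16.01867 mcg/kg/min

16.0 mcg/kg/min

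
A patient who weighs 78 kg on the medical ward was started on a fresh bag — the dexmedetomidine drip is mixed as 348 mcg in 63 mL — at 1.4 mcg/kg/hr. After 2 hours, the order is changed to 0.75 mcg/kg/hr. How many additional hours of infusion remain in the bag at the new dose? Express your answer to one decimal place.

2.2 hours

Initial rate:
Dose = 1.4 mcg/kg/hr × 78 kg = 109.2 mcg/hr
Concentration = 348 mcg ÷ 63 mL = 5.52381 mcg/mL
Rate = 109.2 mcg/hr ÷ 5.52381 mcg/mL = 19.76897 mL/hr
Volume infused so far = 19.76897 mL/hr × 2 hr = 39.53793 mL
Volume remaining = 63 − 39.53793 = 23.46207 mL
New rate:
Dose = 0.75 mcg/kg/hr × 78 kg = 58.5 mcg/hr
Rate = 58.5 mcg/hr ÷ 5.52381 mcg/mL = 10.59052 mL/hr
Time remaining = 23.46207 mL ÷ 10.59052 mL/hr = 2.215385 hr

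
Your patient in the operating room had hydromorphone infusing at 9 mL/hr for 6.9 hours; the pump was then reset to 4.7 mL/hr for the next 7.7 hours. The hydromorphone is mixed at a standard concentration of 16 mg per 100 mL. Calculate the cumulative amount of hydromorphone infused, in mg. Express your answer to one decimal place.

Concentration = 16 mg ÷ 100 mL = 0.16 mg/mL
Stage 1: 9 mL/hr × 6.9 hr = 62.1 mL → 62.1 mL × 0.16 mg/mL = 9.936 mg
Stage 2: 4.7 mL/hr × 7.7 hr = 36.19 mL → 36.19 mL × 0.16 mg/mL = 5.7904 mg
Total = 9.936 + 5.7904 = 15.7264 mg

15.7 mg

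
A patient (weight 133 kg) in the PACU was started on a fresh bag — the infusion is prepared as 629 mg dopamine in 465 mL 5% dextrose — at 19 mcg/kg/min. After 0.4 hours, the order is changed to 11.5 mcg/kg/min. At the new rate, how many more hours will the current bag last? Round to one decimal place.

6.2 hours

Initial rate:
Dose = 19 mcg/kg/min × 133 kg = 2527 mcg/min
2527 mcg/min × 60 min/hr = 151620 mcg/hr
Concentration = 629 mg ÷ 465 mL = 1.352688 mg/mL = 1352.688 mcg/mL
Rate = 151620 mcg/hr ÷ 1352.688 mcg/mL = 112.0879 mL/hr
Volume infused so far = 112.0879 mL/hr × 0.4 hr = 44.83517 mL
Volume remaining = 465 − 44.83517 = 420.1648 mL
New rate:
Dose = 11.5 mcg/kg/min × 133 kg = 1529.5 mcg/min
1529.5 mcg/min × 60 min/hr = 91770 mcg/hr
Rate = 91770 mcg/hr ÷ 1352.688 mcg/mL = 67.84269 mL/hr
Time remaining = 420.1648 mL ÷ 67.84269 mL/hr = 6.193222 hr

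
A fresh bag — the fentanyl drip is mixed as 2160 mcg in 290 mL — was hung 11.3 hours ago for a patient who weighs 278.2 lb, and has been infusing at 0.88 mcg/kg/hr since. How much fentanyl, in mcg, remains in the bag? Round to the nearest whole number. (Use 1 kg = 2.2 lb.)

Weight = 278.2 lb ÷ 2.2 lb/kg = 126.4545 kg
Dose = 0.88 mcg/kg/hr × 126.4545 kg = 111.28 mcg/hr
Concentration = 2160 mcg ÷ 290 mL = 7.448276 mcg/mL
Rate = 111.28 mcg/hr ÷ 7.448276 mcg/mL = 14.94037 mL/hr
Volume infused = 14.94037 mL/hr × 11.3 hr = 168.8262 mL
Volume remaining = 290 − 168.8262 = 121.1738 mL
Drug remaining = 121.1738 mL × 7.448276 mcg/mL = 902.536 mcg

903 mcg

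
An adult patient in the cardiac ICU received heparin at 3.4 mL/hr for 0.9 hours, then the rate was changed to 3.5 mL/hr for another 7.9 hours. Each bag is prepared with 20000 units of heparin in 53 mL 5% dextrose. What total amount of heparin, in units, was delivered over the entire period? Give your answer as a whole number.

Concentration = 20000 units ÷ 53 mL = 377.3585 units/mL
Stage 1: 3.4 mL/hr × 0.9 hr = 3.06 mL → 3.06 mL × 377.3585 units/mL = 1154.717 units
Stage 2: 3.5 mL/hr × 7.9 hr = 27.65 mL → 27.65 mL × 377.3585 units/mL = 10433.96 units
Total = 1154.717 + 10433.96 = 11588.68 units

11589 units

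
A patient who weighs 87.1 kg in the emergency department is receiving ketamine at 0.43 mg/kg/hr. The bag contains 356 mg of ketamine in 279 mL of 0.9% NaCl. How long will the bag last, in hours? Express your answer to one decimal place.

Dose = 0.43 mg/kg/hr × 87.1 kg = 37.453 mg/hr
Concentration = 356 mg ÷ 279 mL = 1.275986 mg/mL
Rate = 37.453 mg/hr ÷ 1.275986 mg/mL = 29.35221 mL/hr
Duration = 279 mL ÷ 29.35221 mL/hr = 9.505247 hr

9.5 hours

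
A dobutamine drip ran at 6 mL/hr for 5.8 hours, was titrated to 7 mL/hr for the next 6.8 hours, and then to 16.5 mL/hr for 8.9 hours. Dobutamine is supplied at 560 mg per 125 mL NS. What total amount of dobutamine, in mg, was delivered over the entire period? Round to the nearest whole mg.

Concentration = 560 mg ÷ 125 mL = 4.48 mg/mL
Stage 1: 6 mL/hr × 5.8 hr = 34.8 mL → 34.8 mL × 4.48 mg/mL = 155.904 mg
Stage 2: 7 mL/hr × 6.8 hr = 47.6 mL → 47.6 mL × 4.48 mg/mL = 213.248 mg
Stage 3: 16.5 mL/hr × 8.9 hr = 146.85 mL → 146.85 mL × 4.48 mg/mL = 657.888 mg
Total = 155.904 + 213.248 + 657.888 = 1027.04 mg

1027 mg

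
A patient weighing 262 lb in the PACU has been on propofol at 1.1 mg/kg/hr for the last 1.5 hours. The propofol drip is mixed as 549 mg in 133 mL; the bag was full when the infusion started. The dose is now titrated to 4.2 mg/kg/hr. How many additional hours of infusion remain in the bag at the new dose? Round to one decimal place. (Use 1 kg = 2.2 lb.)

Initial rate:
Weight = 262 lb ÷ 2.2 lb/kg = 119.0909 kg
Dose = 1.1 mg/kg/hr × 119.0909 kg = 131 mg/hr
Concentration = 549 mg ÷ 133 mL = 4.12782 mg/mL
Rate = 131 mg/hr ÷ 4.12782 mg/mL = 31.73588 mL/hr
Volume infused so far = 31.73588 mL/hr × 1.5 hr = 47.60383 mL
Volume remaining = 133 − 47.60383 = 85.39617 mL
New rate:
Dose = 4.2 mg/kg/hr × 119.0909 kg = 500.1818 mg/hr
Rate = 500.1818 mg/hr ÷ 4.12782 mg/mL = 121.1734 mL/hr
Time remaining = 85.39617 mL ÷ 121.1734 mL/hr = 0.7047437 hr

0.7 hours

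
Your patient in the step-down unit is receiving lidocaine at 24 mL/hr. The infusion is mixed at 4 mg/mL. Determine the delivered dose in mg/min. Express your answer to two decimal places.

1.60 mg/min

Drug rate = 24 mL/hr × 4 mg/mL = 96 mg/hr
96 mg/hr ÷ 60 min/hr = 1.6 mg/min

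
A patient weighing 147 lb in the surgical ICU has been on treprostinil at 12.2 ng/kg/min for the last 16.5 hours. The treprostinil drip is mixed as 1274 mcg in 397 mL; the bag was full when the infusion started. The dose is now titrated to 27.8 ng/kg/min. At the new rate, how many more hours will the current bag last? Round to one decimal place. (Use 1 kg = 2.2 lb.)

Initial rate:
Weight = 147 lb ÷ 2.2 lb/kg = 66.81818 kg
Dose = 12.2 ng/kg/min × 66.81818 kg = 815.1818 ng/min
815.1818 ng/min × 60 min/hr = 48910.91 ng/hr
Concentration = 1274 mcg ÷ 397 mL = 3.209068 mcg/mL = 3209.068 ng/mL
Rate = 48910.91 ng/hr ÷ 3209.068 ng/mL = 15.24147 mL/hr
Volume infused so far = 15.24147 mL/hr × 16.5 hr = 251.4842 mL
Volume remaining = 397 − 251.4842 = 145.5158 mL
New rate:
Dose = 27.8 ng/kg/min × 66.81818 kg = 1857.545 ng/min
1857.545 ng/min × 60 min/hr = 111452.7 ng/hr
Rate = 111452.7 ng/hr ÷ 3209.068 ng/mL = 34.73056 mL/hr
Time remaining = 145.5158 mL ÷ 34.73056 mL/hr = 4.189848 hr

4.2 hours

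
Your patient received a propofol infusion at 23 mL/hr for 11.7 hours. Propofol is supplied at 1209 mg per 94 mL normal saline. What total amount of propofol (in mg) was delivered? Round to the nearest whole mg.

Concentration = 1209 mg ÷ 94 mL = 12.8617 mg/mL = 12861.7 mcg/mL
Drug rate = 23 mL/hr × 12861.7 mcg/mL = 295819.1 mcg/hr
Total = 295819.1 mcg/hr × 11.7 hr = 3461084 mcg = 3461.084 mg

3461 mg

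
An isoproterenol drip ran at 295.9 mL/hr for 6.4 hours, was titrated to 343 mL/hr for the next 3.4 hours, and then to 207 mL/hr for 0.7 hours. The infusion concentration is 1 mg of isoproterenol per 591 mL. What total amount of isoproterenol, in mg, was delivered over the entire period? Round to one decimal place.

Concentration = 1 mg ÷ 591 mL = 0.001692047 mg/mL
Stage 1: 295.9 mL/hr × 6.4 hr = 1893.76 mL → 1893.76 mL × 0.001692047 mg/mL = 3.204332 mg
Stage 2: 343 mL/hr × 3.4 hr = 1166.2 mL → 1166.2 mL × 0.001692047 mg/mL = 1.973266 mg
Stage 3: 207 mL/hr × 0.7 hr = 144.9 mL → 144.9 mL × 0.001692047 mg/mL = 0.2451777 mg
Total = 3.204332 + 1.973266 + 0.2451777 = 5.422775 mg

5.4 mg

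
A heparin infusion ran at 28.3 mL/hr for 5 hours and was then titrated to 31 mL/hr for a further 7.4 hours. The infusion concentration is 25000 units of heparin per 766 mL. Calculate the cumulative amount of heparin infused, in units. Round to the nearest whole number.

12105 units

Concentration = 25000 units ÷ 766 mL = 32.63708 units/mL
Stage 1: 28.3 mL/hr × 5 hr = 141.5 mL → 141.5 mL × 32.63708 units/mL = 4618.146 units
Stage 2: 31 mL/hr × 7.4 hr = 229.4 mL → 229.4 mL × 32.63708 units/mL = 7486.945 units
Total = 4618.146 + 7486.945 = 12105.09 units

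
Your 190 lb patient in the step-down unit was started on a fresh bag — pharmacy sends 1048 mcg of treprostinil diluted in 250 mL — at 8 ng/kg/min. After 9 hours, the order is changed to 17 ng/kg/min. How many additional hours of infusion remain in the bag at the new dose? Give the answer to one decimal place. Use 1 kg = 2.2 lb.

Initial rate:
Weight = 190 lb ÷ 2.2 lb/kg = 86.36364 kg
Dose = 8 ng/kg/min × 86.36364 kg = 690.9091 ng/min
690.9091 ng/min × 60 min/hr = 41454.55 ng/hr
Concentration = 1048 mcg ÷ 250 mL = 4.192 mcg/mL = 4192 ng/mL
Rate = 41454.55 ng/hr ÷ 4192 ng/mL = 9.888966 mL/hr
Volume infused so far = 9.888966 mL/hr × 9 hr = 89.00069 mL
Volume remaining = 250 − 89.00069 = 160.9993 mL
New rate:
Dose = 17 ng/kg/min × 86.36364 kg = 1468.182 ng/min
1468.182 ng/min × 60 min/hr = 88090.91 ng/hr
Rate = 88090.91 ng/hr ÷ 4192 ng/mL = 21.01405 mL/hr
Time remaining = 160.9993 mL ÷ 21.01405 mL/hr = 7.661507 hr

7.7 hours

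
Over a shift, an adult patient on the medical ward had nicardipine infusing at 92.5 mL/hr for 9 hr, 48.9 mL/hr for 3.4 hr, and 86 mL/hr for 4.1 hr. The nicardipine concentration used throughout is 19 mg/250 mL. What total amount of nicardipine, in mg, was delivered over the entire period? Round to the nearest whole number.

103 mg

Concentration = 19 mg ÷ 250 mL = 0.076 mg/mL
Stage 1: 92.5 mL/hr × 9 hr = 832.5 mL → 832.5 mL × 0.076 mg/mL = 63.27 mg
Stage 2: 48.9 mL/hr × 3.4 hr = 166.26 mL → 166.26 mL × 0.076 mg/mL = 12.63576 mg
Stage 3: 86 mL/hr × 4.1 hr = 352.6 mL → 352.6 mL × 0.076 mg/mL = 26.7976 mg
Total = 63.27 + 12.63576 + 26.7976 = 102.7034 mg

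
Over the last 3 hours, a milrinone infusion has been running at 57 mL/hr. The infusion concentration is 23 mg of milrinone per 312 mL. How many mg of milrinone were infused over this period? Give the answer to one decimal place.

12.6 mg

Concentration = 23 mg ÷ 312 mL = 0.07371795 mg/mL = 73.71795 mcg/mL
Drug rate = 57 mL/hr × 73.71795 mcg/mL = 4201.923 mcg/hr
Total = 4201.923 mcg/hr × 3 hr = 12605.77 mcg = 12.60577 mg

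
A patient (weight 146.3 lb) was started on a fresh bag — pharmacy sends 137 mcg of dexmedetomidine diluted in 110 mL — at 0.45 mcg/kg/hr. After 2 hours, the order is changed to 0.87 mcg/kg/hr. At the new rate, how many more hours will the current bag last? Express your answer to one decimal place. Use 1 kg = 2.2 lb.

1.3 hours

Initial rate:
Weight = 146.3 lb ÷ 2.2 lb/kg = 66.5 kg
Dose = 0.45 mcg/kg/hr × 66.5 kg = 29.925 mcg/hr
Concentration = 137 mcg ÷ 110 mL = 1.245455 mcg/mL
Rate = 29.925 mcg/hr ÷ 1.245455 mcg/mL = 24.02737 mL/hr
Volume infused so far = 24.02737 mL/hr × 2 hr = 48.05474 mL
Volume remaining = 110 − 48.05474 = 61.94526 mL
New rate:
Dose = 0.87 mcg/kg/hr × 66.5 kg = 57.855 mcg/hr
Rate = 57.855 mcg/hr ÷ 1.245455 mcg/mL = 46.45292 mL/hr
Time remaining = 61.94526 mL ÷ 46.45292 mL/hr = 1.333506 hr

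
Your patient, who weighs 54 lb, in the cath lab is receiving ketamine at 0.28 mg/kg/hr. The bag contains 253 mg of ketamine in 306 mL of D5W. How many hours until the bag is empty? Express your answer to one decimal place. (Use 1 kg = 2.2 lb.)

36.8 hours

Weight = 54 lb ÷ 2.2 lb/kg = 24.54545 kg
Dose = 0.28 mg/kg/hr × 24.54545 kg = 6.872727 mg/hr
Concentration = 253 mg ÷ 306 mL = 0.8267974 mg/mL
Rate = 6.872727 mg/hr ÷ 0.8267974 mg/mL = 8.312469 mL/hr
Duration = 306 mL ÷ 8.312469 mL/hr = 36.81217 hr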